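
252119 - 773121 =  - 521002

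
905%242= 179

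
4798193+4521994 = 9320187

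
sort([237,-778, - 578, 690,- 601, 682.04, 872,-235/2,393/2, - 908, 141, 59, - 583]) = [-908, - 778,  -  601,-583, - 578, - 235/2, 59, 141, 393/2,237,682.04,690, 872]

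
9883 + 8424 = 18307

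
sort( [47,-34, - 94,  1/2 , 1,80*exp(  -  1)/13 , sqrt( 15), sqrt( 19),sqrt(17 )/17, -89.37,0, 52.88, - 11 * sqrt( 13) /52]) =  [ - 94, - 89.37, - 34, - 11*sqrt( 13 ) /52,0,sqrt(17)/17, 1/2, 1, 80 * exp(  -  1) /13, sqrt( 15) , sqrt( 19 ),47,52.88]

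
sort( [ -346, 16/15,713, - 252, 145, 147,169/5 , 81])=[ - 346 , - 252, 16/15,169/5, 81,145 , 147,713]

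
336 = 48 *7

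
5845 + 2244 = 8089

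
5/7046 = 5/7046 = 0.00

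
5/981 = 5/981 =0.01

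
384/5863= 384/5863= 0.07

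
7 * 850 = 5950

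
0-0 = 0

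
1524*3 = 4572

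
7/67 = 7/67 = 0.10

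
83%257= 83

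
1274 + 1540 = 2814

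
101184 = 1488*68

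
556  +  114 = 670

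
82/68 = 1 +7/34=1.21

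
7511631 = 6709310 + 802321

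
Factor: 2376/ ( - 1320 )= - 3^2*5^ (  -  1 ) = -  9/5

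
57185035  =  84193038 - 27008003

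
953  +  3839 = 4792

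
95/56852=95/56852 = 0.00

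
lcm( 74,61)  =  4514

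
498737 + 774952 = 1273689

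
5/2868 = 5/2868 = 0.00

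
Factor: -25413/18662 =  - 591/434 = - 2^( - 1)*3^1*7^ ( - 1) * 31^( - 1)*197^1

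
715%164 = 59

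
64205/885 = 72+97/177 = 72.55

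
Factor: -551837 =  - 11^1*13^1*17^1* 227^1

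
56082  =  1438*39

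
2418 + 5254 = 7672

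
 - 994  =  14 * ( - 71 ) 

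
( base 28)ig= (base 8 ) 1010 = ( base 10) 520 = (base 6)2224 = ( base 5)4040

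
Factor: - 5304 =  - 2^3 * 3^1*13^1 *17^1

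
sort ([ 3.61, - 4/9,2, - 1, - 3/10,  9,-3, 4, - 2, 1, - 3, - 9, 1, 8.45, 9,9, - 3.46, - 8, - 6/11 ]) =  [ - 9 , - 8, - 3.46,-3, - 3, - 2, - 1 , - 6/11, - 4/9, - 3/10, 1, 1, 2 , 3.61,4, 8.45,  9,9 , 9 ] 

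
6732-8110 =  - 1378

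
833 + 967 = 1800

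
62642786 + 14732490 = 77375276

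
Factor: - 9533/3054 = -2^(-1) * 3^(  -  1 )*509^(  -  1 )*9533^1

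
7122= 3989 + 3133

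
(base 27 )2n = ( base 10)77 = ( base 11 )70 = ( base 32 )2D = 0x4d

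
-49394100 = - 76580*645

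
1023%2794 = 1023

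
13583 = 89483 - 75900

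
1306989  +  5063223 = 6370212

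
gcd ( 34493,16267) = 1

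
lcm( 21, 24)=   168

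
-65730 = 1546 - 67276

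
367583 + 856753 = 1224336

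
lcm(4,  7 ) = 28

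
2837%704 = 21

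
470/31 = 470/31 = 15.16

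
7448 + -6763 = 685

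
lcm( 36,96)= 288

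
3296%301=286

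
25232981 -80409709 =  - 55176728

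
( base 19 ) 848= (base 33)2O2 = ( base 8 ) 5634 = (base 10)2972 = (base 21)6fb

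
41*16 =656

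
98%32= 2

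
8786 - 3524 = 5262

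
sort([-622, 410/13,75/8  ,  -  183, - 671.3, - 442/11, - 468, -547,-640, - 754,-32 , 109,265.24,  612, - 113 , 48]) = [ - 754,-671.3,-640, - 622 , - 547, -468, - 183, - 113, - 442/11, - 32, 75/8, 410/13,48,109,265.24,612 ] 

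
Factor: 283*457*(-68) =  - 2^2*17^1*283^1*457^1 = - 8794508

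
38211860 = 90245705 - 52033845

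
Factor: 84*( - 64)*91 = -2^8*3^1*7^2 * 13^1 = - 489216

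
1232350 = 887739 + 344611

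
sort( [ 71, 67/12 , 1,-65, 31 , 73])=[ - 65, 1, 67/12, 31, 71, 73]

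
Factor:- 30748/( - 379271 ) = 2^2*347^(-1)*1093^( - 1)*7687^1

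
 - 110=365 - 475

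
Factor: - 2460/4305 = - 4/7 = -2^2*7^( - 1 )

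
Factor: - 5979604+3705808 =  - 2^2*3^2 * 7^2 * 1289^1 = - 2273796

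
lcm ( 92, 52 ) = 1196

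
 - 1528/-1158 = 1 +185/579 = 1.32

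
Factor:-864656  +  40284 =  - 2^2*19^1*10847^1 = - 824372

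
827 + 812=1639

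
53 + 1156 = 1209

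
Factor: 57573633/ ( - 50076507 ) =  - 1476247/1284013 = - 101^( -1 )*977^1*1511^1  *12713^( - 1)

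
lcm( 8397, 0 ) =0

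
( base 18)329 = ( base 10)1017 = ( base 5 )13032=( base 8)1771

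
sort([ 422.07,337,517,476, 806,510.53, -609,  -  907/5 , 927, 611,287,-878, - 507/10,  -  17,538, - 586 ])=[-878,-609, - 586,-907/5,  -  507/10, - 17,287,337,422.07,476,510.53,517,538 , 611, 806,927 ] 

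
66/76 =33/38 = 0.87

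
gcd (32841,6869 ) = 1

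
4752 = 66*72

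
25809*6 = 154854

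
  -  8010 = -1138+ - 6872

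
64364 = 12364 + 52000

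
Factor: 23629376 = 2^6*193^1* 1913^1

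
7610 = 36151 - 28541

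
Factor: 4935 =3^1*5^1*7^1*47^1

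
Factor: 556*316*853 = 2^4 * 79^1*139^1*853^1 =149868688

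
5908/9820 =1477/2455 = 0.60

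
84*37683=3165372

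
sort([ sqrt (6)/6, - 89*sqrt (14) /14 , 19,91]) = [ -89 * sqrt (14)/14, sqrt( 6) /6,19,91 ]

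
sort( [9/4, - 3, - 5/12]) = [-3, - 5/12, 9/4]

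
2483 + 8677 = 11160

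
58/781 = 58/781 = 0.07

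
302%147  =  8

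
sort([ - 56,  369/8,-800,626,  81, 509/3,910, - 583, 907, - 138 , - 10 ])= [- 800, - 583,- 138, - 56, - 10, 369/8,81, 509/3,626,907, 910]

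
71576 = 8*8947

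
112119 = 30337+81782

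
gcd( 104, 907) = 1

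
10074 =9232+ 842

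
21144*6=126864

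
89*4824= 429336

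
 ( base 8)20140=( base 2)10000001100000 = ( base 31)8jb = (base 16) 2060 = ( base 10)8288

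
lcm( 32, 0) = 0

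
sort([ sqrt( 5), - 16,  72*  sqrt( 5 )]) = [ - 16,sqrt(5 ), 72 * sqrt(5) ]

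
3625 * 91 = 329875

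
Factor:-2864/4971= - 2^4*3^(  -  1 )*179^1*1657^ (-1) 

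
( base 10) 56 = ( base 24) 28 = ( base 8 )70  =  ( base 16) 38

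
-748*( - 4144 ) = 3099712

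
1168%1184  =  1168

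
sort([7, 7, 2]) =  [2, 7, 7]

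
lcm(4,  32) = 32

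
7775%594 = 53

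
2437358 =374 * 6517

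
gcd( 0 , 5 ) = 5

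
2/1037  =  2/1037 = 0.00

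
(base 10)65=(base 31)23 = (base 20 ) 35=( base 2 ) 1000001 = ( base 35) 1U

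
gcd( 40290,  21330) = 2370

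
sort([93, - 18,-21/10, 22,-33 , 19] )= [-33, - 18, - 21/10, 19,22,93 ] 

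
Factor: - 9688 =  - 2^3 * 7^1 * 173^1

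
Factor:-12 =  - 2^2 * 3^1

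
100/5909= 100/5909 = 0.02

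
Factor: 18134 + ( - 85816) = -67682  =  - 2^1*43^1*787^1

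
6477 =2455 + 4022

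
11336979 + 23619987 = 34956966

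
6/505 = 6/505= 0.01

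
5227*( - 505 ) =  - 2639635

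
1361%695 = 666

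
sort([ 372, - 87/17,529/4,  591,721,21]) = [ - 87/17, 21, 529/4, 372,591,721]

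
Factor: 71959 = 227^1*317^1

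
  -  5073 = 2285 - 7358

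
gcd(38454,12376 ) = 442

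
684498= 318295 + 366203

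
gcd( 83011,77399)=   1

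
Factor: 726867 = 3^3*26921^1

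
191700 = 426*450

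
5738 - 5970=  -  232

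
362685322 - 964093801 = -601408479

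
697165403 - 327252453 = 369912950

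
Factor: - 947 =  - 947^1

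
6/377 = 6/377= 0.02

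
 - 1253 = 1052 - 2305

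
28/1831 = 28/1831 = 0.02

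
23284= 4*5821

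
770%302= 166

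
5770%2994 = 2776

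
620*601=372620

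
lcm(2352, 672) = 4704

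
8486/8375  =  8486/8375 = 1.01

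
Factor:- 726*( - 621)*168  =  75742128 = 2^4*3^5*7^1*11^2  *23^1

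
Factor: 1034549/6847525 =5^( - 2 )*273901^(  -  1) * 1034549^1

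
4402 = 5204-802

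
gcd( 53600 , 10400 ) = 800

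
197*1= 197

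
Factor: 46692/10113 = 15564/3371 = 2^2* 3^1*1297^1*3371^(-1) 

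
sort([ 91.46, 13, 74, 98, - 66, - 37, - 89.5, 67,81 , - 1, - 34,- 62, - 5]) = [-89.5, - 66, - 62, - 37, - 34, - 5,-1, 13, 67,74, 81, 91.46,98 ]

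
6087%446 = 289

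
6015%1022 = 905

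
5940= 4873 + 1067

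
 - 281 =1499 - 1780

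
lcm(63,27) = 189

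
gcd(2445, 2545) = 5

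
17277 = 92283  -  75006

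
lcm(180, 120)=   360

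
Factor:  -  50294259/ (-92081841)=16764753/30693947 = 3^1 * 1109^1* 5039^1 * 30693947^ (-1)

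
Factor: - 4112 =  - 2^4*257^1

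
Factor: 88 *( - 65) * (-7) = 2^3 * 5^1*7^1*11^1 * 13^1= 40040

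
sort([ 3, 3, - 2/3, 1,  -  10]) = [ - 10, - 2/3, 1,3,3 ]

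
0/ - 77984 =0/1 = -0.00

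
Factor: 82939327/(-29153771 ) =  - 19^( - 1) * 47^(-1)*83^1 * 32647^(  -  1)*999269^1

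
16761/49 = 342 + 3/49 = 342.06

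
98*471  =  46158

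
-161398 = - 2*80699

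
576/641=576/641 = 0.90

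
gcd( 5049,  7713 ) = 9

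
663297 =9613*69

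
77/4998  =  11/714 = 0.02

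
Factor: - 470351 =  - 7^2*29^1*331^1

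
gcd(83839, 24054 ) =1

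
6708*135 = 905580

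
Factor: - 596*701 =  - 417796 = - 2^2*149^1*701^1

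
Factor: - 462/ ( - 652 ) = 231/326 = 2^ ( - 1) *3^1*7^1*11^1 * 163^ ( - 1 ) 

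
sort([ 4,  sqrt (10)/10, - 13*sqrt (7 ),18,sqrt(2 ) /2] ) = [ - 13*sqrt( 7),sqrt(10 ) /10, sqrt( 2)/2,4 , 18]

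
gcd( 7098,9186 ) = 6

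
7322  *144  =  1054368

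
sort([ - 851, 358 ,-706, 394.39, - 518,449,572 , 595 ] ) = [ -851, - 706, - 518,358,394.39,449,572,595]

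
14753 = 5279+9474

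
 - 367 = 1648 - 2015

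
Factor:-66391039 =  - 11^1 *13^1*107^1*4339^1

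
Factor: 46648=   2^3*7^3 * 17^1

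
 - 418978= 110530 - 529508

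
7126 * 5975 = 42577850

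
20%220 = 20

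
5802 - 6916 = - 1114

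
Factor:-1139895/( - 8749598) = 2^( - 1 )*3^2*5^1 * 11^(  -  1 ) * 13^( - 1) * 73^1 * 347^1*30593^( - 1)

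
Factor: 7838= 2^1*3919^1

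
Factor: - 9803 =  - 9803^1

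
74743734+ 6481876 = 81225610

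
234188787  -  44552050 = 189636737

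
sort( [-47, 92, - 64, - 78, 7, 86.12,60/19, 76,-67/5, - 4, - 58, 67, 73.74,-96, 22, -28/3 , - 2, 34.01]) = [ -96, - 78 , - 64,-58, -47, - 67/5,-28/3,-4, - 2, 60/19  ,  7, 22,34.01,67, 73.74, 76, 86.12, 92 ] 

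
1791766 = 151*11866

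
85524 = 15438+70086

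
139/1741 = 139/1741 = 0.08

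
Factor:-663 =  - 3^1*13^1*17^1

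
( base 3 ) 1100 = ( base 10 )36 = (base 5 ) 121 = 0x24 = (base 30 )16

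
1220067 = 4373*279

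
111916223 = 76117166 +35799057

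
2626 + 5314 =7940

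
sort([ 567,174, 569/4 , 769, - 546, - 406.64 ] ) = [-546, - 406.64,569/4 , 174,567,769 ] 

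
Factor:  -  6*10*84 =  - 5040 = - 2^4 * 3^2*5^1*7^1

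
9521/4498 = 9521/4498 = 2.12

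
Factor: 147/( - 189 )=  - 3^ ( - 2 )*7^1=- 7/9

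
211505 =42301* 5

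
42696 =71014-28318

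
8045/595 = 13+62/119 = 13.52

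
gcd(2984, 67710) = 2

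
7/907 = 7/907 = 0.01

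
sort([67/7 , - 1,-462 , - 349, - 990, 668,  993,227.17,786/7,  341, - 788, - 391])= [ - 990,-788 , - 462,-391 , - 349, - 1, 67/7 , 786/7,227.17,341,668,993] 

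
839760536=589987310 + 249773226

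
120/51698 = 60/25849=0.00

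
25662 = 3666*7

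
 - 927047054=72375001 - 999422055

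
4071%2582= 1489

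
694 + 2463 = 3157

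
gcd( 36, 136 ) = 4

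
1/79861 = 1/79861 = 0.00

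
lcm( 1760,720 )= 15840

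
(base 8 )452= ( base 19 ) fd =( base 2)100101010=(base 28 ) ai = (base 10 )298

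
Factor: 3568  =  2^4 *223^1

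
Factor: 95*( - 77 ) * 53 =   -  387695  =  -5^1*7^1 * 11^1 * 19^1*53^1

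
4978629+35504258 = 40482887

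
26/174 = 13/87 =0.15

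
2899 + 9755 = 12654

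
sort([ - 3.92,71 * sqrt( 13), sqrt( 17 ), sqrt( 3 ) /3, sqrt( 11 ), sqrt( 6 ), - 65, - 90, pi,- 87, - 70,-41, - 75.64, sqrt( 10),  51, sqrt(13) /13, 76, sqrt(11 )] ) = [ - 90, - 87, - 75.64,-70, - 65, - 41,  -  3.92,sqrt ( 13) /13,sqrt( 3 )/3,sqrt( 6 ), pi,sqrt(10), sqrt(11), sqrt(11),  sqrt( 17 ), 51, 76, 71*sqrt( 13 )]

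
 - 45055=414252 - 459307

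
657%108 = 9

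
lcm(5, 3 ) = 15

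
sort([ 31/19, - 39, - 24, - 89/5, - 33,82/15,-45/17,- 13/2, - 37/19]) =[ - 39, - 33,- 24,- 89/5, - 13/2, - 45/17,- 37/19, 31/19, 82/15] 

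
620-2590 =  - 1970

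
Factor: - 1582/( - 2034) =3^( - 2)*7^1 = 7/9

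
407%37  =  0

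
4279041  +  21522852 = 25801893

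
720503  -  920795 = - 200292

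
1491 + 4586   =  6077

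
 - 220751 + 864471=643720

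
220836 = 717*308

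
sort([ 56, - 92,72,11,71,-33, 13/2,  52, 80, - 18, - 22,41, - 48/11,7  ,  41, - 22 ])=[ - 92, - 33, - 22, -22,- 18, - 48/11,  13/2 , 7,11,41, 41,52,56, 71,  72, 80 ]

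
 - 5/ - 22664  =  5/22664 =0.00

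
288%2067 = 288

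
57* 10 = 570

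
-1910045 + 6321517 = 4411472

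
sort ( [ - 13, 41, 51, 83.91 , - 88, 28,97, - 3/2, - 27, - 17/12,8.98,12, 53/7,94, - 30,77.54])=[-88, -30,  -  27, - 13,  -  3/2, - 17/12,  53/7,8.98,12, 28,41, 51, 77.54, 83.91 , 94, 97]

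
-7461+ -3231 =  - 10692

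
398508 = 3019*132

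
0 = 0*632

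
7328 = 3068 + 4260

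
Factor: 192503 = 163^1*1181^1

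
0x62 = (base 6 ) 242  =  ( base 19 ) 53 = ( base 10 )98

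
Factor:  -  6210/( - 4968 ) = 5/4 = 2^ ( - 2 )*5^1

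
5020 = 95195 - 90175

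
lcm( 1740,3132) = 15660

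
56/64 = 7/8 =0.88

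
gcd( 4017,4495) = 1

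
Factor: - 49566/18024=-2^( - 2)*11^1 =- 11/4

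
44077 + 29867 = 73944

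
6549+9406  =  15955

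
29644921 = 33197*893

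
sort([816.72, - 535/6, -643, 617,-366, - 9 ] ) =[ - 643, - 366, - 535/6, - 9, 617,816.72 ] 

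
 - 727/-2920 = 727/2920 = 0.25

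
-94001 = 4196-98197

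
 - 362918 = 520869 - 883787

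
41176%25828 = 15348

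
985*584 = 575240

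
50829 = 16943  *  3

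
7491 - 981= 6510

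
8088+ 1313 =9401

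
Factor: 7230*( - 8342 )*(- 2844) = 171529205040 = 2^4*3^3*5^1*43^1*79^1*97^1 * 241^1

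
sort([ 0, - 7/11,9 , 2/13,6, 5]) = [ -7/11, 0,2/13, 5 , 6,9]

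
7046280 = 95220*74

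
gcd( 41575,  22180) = 5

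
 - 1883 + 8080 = 6197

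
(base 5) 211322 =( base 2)1101110101111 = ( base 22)ee3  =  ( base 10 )7087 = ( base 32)6TF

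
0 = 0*23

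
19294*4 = 77176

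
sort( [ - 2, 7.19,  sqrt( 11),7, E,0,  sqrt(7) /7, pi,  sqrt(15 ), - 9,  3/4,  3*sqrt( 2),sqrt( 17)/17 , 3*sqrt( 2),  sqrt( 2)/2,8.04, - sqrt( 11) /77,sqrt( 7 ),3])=[  -  9, - 2,  -  sqrt( 11)/77,0,  sqrt(17)/17,sqrt(7) /7,  sqrt( 2)/2,  3/4,sqrt( 7), E,  3, pi,sqrt( 11 ), sqrt( 15),3*sqrt( 2 ), 3*sqrt (2),7,  7.19,  8.04 ]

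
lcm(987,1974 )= 1974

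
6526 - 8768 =-2242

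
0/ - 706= 0/1 = - 0.00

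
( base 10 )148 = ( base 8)224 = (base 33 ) 4G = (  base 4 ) 2110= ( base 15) 9d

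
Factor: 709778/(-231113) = - 2^1*239^(-1 )*367^1=- 734/239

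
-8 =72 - 80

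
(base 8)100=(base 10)64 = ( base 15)44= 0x40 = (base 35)1T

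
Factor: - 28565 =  - 5^1*29^1*197^1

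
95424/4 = 23856=23856.00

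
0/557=0 = 0.00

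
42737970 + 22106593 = 64844563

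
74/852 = 37/426 = 0.09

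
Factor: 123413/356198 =2^(-1 )*167^1*241^( - 1 )=167/482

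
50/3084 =25/1542 = 0.02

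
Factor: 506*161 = 2^1*7^1*11^1*23^2= 81466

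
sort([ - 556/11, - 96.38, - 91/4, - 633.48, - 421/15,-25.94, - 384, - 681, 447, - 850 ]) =[  -  850, - 681, - 633.48, - 384, - 96.38, - 556/11, - 421/15, - 25.94,  -  91/4, 447]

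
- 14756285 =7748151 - 22504436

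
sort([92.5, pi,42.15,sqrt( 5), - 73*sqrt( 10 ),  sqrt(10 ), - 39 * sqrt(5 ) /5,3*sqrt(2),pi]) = [ - 73 * sqrt( 10),-39 * sqrt( 5 ) /5,sqrt(5 ),pi,pi  ,  sqrt( 10 ) , 3*sqrt(2),42.15, 92.5]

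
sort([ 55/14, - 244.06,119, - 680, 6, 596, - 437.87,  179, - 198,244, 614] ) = [ - 680,  -  437.87, - 244.06, - 198, 55/14, 6,119, 179, 244, 596, 614]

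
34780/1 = 34780 =34780.00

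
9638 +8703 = 18341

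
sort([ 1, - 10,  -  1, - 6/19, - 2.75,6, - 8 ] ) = [ - 10, - 8,- 2.75,-1, - 6/19, 1, 6]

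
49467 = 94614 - 45147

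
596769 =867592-270823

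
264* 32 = 8448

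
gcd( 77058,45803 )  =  1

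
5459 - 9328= -3869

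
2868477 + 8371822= 11240299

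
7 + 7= 14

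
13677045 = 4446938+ 9230107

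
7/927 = 7/927 = 0.01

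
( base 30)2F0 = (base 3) 10002100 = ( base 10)2250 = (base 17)7D6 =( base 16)8ca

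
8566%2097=178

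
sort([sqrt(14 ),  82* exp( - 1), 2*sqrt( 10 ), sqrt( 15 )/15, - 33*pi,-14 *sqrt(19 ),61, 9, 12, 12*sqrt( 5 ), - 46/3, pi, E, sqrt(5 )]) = [-33*pi, - 14 *sqrt( 19) ,- 46/3,sqrt( 15)/15, sqrt( 5),E,pi, sqrt( 14 ),2*sqrt( 10 ), 9,12,12 * sqrt( 5), 82*exp(-1), 61 ] 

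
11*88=968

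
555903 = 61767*9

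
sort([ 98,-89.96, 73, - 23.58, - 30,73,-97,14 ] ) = [ - 97,  -  89.96, - 30 , - 23.58,14,73, 73,98]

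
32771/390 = 84+ 11/390 = 84.03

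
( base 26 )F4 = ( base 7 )1102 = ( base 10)394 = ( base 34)BK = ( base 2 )110001010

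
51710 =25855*2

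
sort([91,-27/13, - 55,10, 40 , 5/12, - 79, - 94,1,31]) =[ - 94, - 79,-55, - 27/13, 5/12, 1,10,31,40,  91 ]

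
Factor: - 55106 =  - 2^1*59^1 * 467^1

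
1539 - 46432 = -44893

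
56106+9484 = 65590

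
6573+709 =7282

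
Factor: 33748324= 2^2*8437081^1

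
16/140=4/35 = 0.11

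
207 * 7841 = 1623087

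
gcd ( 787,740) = 1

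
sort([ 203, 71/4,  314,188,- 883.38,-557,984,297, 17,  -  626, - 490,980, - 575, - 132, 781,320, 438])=[ - 883.38, - 626, - 575, - 557, - 490, - 132,17, 71/4, 188, 203,297,314,320, 438,781,980,984]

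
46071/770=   46071/770= 59.83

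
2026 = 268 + 1758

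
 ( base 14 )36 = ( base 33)1f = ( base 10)48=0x30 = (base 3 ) 1210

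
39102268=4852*8059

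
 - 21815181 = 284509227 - 306324408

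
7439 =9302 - 1863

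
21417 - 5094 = 16323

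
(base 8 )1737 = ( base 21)254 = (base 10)991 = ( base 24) 1h7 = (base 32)UV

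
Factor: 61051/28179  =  3^( - 2 )*31^( - 1)*101^(-1)*61051^1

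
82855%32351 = 18153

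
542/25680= 271/12840 = 0.02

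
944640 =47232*20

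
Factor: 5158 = 2^1*2579^1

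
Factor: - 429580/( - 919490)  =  42958/91949  =  2^1*11^(-1 )*13^( - 1)*47^1*457^1*643^( - 1 )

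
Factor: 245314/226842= 122657/113421= 3^( - 1)*7^( -1)*11^( - 1 )  *  173^1*491^( -1)*709^1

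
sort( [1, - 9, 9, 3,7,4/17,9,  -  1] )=[ - 9, -1,4/17,1,  3  ,  7,9,  9 ]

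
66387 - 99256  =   - 32869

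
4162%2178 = 1984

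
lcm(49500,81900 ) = 4504500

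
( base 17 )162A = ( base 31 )6TQ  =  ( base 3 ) 100011211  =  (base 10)6691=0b1101000100011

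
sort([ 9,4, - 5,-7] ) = [- 7,-5, 4, 9] 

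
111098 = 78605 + 32493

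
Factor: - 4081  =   - 7^1*11^1 * 53^1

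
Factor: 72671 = 72671^1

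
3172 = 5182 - 2010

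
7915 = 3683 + 4232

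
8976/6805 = 1+ 2171/6805= 1.32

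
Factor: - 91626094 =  - 2^1 * 7^1*19^1*401^1 *859^1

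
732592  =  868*844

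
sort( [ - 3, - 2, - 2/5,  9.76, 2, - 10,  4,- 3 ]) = [ - 10 , - 3,-3, - 2,-2/5, 2, 4,  9.76]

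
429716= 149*2884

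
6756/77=6756/77 = 87.74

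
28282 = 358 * 79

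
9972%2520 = 2412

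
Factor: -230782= - 2^1*23^1  *29^1*173^1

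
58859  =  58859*1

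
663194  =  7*94742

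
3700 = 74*50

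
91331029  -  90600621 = 730408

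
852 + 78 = 930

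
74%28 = 18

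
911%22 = 9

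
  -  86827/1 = -86827 = - 86827.00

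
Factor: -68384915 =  - 5^1 * 31^1*441193^1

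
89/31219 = 89/31219 = 0.00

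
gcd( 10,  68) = 2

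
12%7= 5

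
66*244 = 16104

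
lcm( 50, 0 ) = 0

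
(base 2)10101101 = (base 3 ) 20102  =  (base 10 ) 173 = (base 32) 5d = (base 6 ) 445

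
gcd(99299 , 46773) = 1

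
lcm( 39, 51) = 663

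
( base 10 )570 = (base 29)JJ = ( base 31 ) IC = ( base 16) 23A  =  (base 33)h9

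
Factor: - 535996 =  - 2^2 *133999^1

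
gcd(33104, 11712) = 16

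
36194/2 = 18097 = 18097.00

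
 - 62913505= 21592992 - 84506497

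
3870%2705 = 1165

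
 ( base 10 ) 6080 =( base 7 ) 23504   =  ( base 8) 13700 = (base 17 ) 140b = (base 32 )5u0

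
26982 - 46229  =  -19247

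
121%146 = 121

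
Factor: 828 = 2^2*3^2*23^1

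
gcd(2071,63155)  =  1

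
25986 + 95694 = 121680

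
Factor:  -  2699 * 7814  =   - 21089986 =-  2^1 * 2699^1*3907^1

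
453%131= 60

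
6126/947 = 6126/947 = 6.47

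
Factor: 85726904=2^3*31^1*345673^1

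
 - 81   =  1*(-81)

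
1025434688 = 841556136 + 183878552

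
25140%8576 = 7988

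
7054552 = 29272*241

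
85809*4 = 343236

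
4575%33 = 21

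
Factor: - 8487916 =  - 2^2*2121979^1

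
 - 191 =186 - 377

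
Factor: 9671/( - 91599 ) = -3^( - 1)*509^1*1607^ ( - 1) = - 509/4821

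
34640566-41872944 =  - 7232378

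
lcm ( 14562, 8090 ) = 72810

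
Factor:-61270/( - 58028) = 2^( - 1)* 5^1*11^1*89^( - 1 )*163^( - 1 )*557^1 = 30635/29014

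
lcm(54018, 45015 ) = 270090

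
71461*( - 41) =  - 2929901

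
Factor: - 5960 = -2^3*5^1  *149^1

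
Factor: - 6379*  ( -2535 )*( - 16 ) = -2^4*3^1*5^1*13^2*6379^1=- 258732240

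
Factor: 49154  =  2^1*7^1*3511^1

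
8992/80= 562/5 = 112.40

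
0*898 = 0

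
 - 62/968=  - 1+453/484 = - 0.06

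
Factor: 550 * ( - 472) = - 2^4*5^2*11^1*59^1  =  - 259600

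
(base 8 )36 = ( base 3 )1010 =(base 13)24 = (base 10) 30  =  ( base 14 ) 22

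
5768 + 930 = 6698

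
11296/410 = 5648/205 = 27.55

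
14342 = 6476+7866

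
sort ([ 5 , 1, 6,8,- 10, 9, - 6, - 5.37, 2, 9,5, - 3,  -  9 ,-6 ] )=[ - 10, - 9, - 6 ,-6 ,-5.37, - 3,1,2, 5,  5, 6, 8, 9, 9 ]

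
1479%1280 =199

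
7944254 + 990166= 8934420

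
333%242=91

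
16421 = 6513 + 9908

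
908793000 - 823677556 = 85115444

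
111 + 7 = 118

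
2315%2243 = 72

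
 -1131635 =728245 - 1859880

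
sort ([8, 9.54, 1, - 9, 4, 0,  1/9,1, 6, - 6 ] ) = [  -  9,-6, 0, 1/9, 1, 1 , 4,6, 8,9.54 ]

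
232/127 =1 + 105/127 = 1.83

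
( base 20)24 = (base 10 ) 44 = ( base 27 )1H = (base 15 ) 2E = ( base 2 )101100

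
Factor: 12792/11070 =52/45 =2^2 * 3^( - 2)*5^( - 1 ) * 13^1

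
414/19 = 21 + 15/19 = 21.79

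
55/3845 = 11/769 = 0.01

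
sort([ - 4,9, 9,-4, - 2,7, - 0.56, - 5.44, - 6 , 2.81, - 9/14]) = [ - 6, - 5.44, - 4, - 4,- 2, - 9/14, - 0.56, 2.81,7,9,9 ]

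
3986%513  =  395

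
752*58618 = 44080736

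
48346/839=48346/839  =  57.62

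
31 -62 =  - 31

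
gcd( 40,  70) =10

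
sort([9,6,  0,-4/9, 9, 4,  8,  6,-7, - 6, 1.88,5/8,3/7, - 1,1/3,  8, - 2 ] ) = [ - 7, - 6,-2,  -  1, - 4/9,0,1/3, 3/7,  5/8, 1.88 , 4, 6, 6, 8,  8,  9,9]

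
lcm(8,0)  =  0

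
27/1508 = 27/1508 = 0.02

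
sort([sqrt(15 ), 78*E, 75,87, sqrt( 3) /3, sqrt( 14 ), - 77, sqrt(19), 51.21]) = [ - 77, sqrt (3)/3, sqrt(14), sqrt( 15 ),sqrt( 19 ), 51.21 , 75, 87,78*E ]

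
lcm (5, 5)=5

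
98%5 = 3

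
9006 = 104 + 8902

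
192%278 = 192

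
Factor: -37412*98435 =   -  3682650220 = - 2^2*5^1*47^1 * 199^1*19687^1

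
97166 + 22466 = 119632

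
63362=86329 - 22967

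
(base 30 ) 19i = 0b10010100100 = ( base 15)543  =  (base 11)990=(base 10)1188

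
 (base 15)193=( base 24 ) f3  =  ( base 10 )363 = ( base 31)bm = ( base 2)101101011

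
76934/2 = 38467= 38467.00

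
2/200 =1/100 = 0.01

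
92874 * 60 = 5572440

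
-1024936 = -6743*152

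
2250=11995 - 9745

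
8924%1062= 428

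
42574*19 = 808906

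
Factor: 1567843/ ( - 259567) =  - 7^( - 1)*11^( - 1) * 293^1*3371^ ( - 1)*5351^1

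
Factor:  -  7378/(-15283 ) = 14/29  =  2^1*7^1*29^(-1) 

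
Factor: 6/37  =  2^1*3^1*37^( - 1) 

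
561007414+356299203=917306617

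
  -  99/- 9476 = 99/9476 = 0.01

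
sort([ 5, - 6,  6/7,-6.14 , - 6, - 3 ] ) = [ - 6.14,  -  6, - 6, - 3,6/7,5]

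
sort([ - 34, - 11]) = [ - 34, - 11 ] 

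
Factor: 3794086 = 2^1 * 509^1  *3727^1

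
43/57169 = 43/57169 = 0.00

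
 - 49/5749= - 1 + 5700/5749 = -0.01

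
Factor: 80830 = 2^1*5^1*59^1 * 137^1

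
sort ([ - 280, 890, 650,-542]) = [-542, - 280 , 650, 890] 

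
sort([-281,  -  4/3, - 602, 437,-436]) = [ - 602,- 436,-281,-4/3,437]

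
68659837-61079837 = 7580000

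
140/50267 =20/7181 = 0.00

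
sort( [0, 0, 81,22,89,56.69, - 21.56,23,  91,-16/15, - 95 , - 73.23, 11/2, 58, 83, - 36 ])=[ - 95, - 73.23, - 36, - 21.56,-16/15,  0,  0, 11/2 , 22 , 23,56.69,58,  81, 83, 89, 91]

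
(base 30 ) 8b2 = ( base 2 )1110101101100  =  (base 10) 7532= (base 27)A8Q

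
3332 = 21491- 18159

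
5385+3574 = 8959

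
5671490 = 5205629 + 465861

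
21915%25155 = 21915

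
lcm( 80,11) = 880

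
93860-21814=72046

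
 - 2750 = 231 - 2981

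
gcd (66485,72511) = 1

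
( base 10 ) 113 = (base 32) 3h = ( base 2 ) 1110001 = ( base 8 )161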